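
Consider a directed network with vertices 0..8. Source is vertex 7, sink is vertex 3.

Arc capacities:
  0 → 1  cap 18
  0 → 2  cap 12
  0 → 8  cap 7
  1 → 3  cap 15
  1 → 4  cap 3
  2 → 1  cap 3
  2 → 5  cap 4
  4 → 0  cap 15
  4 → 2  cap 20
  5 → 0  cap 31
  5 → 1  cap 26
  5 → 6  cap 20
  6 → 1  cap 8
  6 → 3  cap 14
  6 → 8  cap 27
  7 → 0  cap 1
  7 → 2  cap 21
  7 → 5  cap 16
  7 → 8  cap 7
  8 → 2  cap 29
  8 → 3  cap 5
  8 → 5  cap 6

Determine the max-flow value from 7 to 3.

Maximum flow value: 31

augment #1: 7→8→3 bottleneck 5, total now 5
augment #2: 7→0→1→3 bottleneck 1, total now 6
augment #3: 7→2→1→3 bottleneck 3, total now 9
augment #4: 7→5→1→3 bottleneck 11, total now 20
augment #5: 7→5→6→3 bottleneck 5, total now 25
augment #6: 7→2→5→6→3 bottleneck 4, total now 29
augment #7: 7→8→5→6→3 bottleneck 2, total now 31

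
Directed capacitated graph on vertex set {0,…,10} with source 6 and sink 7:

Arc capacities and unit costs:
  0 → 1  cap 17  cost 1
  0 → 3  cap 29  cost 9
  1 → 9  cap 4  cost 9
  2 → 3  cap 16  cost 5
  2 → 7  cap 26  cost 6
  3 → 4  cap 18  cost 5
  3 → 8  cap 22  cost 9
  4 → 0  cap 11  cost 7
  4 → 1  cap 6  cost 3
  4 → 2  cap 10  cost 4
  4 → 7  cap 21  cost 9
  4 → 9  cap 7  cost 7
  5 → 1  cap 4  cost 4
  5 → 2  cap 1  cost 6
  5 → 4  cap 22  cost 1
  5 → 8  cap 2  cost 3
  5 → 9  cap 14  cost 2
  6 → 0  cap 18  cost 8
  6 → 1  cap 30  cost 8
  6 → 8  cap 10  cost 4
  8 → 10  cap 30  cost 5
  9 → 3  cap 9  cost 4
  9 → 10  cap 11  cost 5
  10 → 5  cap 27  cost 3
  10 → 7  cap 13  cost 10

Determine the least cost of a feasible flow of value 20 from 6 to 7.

Minimum cost for 20 units: 500

shortest-cost path #1: 6→8→10→7 push 10 @ unit cost 19 (adds 190)
shortest-cost path #2: 6→0→3→4→7 push 10 @ unit cost 31 (adds 310)
total cost = 500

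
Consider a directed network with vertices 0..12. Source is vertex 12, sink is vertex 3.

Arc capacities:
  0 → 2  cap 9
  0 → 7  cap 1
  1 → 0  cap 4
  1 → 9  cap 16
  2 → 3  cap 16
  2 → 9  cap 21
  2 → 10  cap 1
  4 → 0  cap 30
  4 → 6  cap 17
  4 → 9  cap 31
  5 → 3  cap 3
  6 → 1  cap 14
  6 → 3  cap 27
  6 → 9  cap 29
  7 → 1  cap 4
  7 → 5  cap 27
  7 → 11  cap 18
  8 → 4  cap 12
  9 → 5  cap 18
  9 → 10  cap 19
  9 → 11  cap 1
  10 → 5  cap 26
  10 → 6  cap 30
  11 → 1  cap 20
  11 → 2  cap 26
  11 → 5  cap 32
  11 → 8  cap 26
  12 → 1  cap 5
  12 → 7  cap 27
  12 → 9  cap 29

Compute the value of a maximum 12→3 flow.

augment #1: 12→7→5→3 bottleneck 3, total now 3
augment #2: 12→1→0→2→3 bottleneck 4, total now 7
augment #3: 12→7→11→2→3 bottleneck 12, total now 19
augment #4: 12→9→10→6→3 bottleneck 19, total now 38
augment #5: 12→7→11→2→10→6→3 bottleneck 1, total now 39
augment #6: 12→7→11→8→4→6→3 bottleneck 5, total now 44
augment #7: 12→9→11→8→4→6→3 bottleneck 1, total now 45

Maximum flow value: 45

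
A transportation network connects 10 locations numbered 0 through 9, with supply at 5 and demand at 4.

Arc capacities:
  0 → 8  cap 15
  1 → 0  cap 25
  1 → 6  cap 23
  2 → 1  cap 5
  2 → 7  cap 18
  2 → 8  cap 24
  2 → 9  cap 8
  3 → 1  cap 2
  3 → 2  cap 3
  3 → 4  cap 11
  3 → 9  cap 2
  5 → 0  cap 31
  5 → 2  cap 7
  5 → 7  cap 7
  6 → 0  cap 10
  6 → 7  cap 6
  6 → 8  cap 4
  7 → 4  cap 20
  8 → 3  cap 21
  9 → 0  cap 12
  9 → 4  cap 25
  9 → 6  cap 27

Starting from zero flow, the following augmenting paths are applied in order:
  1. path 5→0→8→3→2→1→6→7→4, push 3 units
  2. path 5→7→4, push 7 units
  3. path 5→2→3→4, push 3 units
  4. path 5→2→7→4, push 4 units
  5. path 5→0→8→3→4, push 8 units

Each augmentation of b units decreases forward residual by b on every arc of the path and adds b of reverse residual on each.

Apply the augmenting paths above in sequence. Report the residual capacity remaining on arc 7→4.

Residual capacity of (7,4): 6

after path 1 (5→0→8→3→2→1→6→7→4, push 3): res(7,4)=17
after path 2 (5→7→4, push 7): res(7,4)=10
after path 3 (5→2→3→4, push 3): res(7,4)=10
after path 4 (5→2→7→4, push 4): res(7,4)=6
after path 5 (5→0→8→3→4, push 8): res(7,4)=6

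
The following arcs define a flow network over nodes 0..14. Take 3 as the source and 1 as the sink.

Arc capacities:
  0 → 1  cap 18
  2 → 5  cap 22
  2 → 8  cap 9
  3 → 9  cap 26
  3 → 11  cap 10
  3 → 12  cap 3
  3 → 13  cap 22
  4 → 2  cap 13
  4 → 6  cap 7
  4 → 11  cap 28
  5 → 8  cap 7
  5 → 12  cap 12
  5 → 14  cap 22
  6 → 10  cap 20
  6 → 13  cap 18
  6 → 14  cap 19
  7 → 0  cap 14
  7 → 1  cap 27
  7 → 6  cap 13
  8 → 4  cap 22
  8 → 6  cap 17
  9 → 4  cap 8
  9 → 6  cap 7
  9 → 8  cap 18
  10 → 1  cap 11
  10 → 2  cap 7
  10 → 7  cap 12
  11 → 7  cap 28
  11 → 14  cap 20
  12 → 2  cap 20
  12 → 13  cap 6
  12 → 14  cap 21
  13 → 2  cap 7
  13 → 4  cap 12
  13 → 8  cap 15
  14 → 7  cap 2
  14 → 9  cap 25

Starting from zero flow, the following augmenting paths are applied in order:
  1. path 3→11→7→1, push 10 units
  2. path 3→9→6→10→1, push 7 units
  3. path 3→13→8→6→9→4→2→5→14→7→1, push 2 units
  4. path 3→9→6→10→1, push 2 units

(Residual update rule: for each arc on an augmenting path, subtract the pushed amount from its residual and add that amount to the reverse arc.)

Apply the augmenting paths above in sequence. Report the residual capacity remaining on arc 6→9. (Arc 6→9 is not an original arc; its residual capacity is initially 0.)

Residual capacity of (6,9): 7

after path 1 (3→11→7→1, push 10): res(6,9)=0
after path 2 (3→9→6→10→1, push 7): res(6,9)=7
after path 3 (3→13→8→6→9→4→2→5→14→7→1, push 2): res(6,9)=5
after path 4 (3→9→6→10→1, push 2): res(6,9)=7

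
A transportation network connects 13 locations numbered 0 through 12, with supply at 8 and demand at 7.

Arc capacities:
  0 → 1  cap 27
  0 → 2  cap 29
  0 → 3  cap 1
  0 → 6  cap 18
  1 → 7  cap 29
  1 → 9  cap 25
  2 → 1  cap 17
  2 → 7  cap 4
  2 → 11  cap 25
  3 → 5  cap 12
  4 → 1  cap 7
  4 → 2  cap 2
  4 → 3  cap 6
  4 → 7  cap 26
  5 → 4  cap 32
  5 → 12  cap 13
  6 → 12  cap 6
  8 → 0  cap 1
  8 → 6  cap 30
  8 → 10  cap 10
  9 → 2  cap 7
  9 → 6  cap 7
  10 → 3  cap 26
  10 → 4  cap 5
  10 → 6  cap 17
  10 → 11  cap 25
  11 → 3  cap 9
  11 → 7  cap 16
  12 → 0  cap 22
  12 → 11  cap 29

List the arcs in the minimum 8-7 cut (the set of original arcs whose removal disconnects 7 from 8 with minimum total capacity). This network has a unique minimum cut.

Min-cut arcs: {(6,12), (8,0), (8,10)} (total capacity 17)

augment #1: 8→0→1→7 push 1
augment #2: 8→10→4→7 push 5
augment #3: 8→10→11→7 push 5
augment #4: 8→6→12→11→7 push 6
max flow = 17; residual-reachable set from 8 gives S-side
cut edges (S→T): {(6,12), (8,0), (8,10)} total cap 17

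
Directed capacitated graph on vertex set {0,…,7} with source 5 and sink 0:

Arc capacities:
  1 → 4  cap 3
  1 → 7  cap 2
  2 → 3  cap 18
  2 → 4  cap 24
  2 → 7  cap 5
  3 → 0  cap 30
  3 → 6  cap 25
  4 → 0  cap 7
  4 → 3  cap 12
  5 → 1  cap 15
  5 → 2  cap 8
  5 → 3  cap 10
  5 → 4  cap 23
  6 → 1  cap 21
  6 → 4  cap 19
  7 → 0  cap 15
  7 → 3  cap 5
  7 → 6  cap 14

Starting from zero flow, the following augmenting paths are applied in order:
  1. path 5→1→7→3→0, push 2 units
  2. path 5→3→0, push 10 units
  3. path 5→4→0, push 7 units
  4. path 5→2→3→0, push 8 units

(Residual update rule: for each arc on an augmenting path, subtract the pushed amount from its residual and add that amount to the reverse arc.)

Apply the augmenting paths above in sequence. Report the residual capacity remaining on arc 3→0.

after path 1 (5→1→7→3→0, push 2): res(3,0)=28
after path 2 (5→3→0, push 10): res(3,0)=18
after path 3 (5→4→0, push 7): res(3,0)=18
after path 4 (5→2→3→0, push 8): res(3,0)=10

Residual capacity of (3,0): 10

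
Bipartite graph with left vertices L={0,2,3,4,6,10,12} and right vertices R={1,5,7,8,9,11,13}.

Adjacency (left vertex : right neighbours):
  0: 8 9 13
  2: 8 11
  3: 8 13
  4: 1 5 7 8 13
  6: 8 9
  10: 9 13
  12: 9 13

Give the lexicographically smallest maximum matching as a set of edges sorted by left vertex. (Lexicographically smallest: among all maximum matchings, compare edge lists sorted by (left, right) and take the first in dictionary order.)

Lex-smallest maximum matching: {(0,8), (2,11), (3,13), (4,1), (6,9)}

|M| = 5 (so the lex-smallest maximum matching has 5 edges)
process left vertices in ascending order; for each, take the smallest-labelled available neighbour that still permits 5 edges overall, or leave it unmatched if none does
lex-smallest matching: {0-8, 2-11, 3-13, 4-1, 6-9}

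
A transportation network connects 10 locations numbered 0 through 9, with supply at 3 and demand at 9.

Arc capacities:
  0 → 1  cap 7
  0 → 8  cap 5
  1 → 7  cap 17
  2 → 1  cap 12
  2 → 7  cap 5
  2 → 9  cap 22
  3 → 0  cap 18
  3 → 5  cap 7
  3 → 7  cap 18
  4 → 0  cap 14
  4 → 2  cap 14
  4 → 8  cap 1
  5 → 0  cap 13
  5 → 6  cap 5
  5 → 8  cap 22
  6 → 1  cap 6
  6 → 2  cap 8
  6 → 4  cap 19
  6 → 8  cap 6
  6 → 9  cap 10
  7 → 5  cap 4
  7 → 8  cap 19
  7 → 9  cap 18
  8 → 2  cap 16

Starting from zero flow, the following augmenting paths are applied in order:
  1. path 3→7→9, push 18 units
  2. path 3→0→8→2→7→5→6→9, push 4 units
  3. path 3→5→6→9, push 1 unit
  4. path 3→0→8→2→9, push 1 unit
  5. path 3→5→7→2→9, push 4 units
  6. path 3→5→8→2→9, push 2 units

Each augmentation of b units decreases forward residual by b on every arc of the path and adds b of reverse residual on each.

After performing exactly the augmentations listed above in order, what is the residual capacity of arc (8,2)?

after path 1 (3→7→9, push 18): res(8,2)=16
after path 2 (3→0→8→2→7→5→6→9, push 4): res(8,2)=12
after path 3 (3→5→6→9, push 1): res(8,2)=12
after path 4 (3→0→8→2→9, push 1): res(8,2)=11
after path 5 (3→5→7→2→9, push 4): res(8,2)=11
after path 6 (3→5→8→2→9, push 2): res(8,2)=9

Residual capacity of (8,2): 9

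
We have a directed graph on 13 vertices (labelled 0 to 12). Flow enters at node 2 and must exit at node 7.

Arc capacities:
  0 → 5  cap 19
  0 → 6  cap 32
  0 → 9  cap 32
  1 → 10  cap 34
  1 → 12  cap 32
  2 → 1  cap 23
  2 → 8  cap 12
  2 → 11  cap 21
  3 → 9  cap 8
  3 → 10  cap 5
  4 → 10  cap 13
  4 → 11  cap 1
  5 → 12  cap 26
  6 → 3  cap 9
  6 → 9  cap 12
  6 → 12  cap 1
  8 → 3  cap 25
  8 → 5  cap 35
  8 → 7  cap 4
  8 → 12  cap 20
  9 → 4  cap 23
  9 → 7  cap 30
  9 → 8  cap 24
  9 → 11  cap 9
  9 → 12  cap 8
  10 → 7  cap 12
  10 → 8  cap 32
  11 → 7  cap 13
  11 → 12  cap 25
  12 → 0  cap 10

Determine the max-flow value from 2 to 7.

augment #1: 2→8→7 bottleneck 4, total now 4
augment #2: 2→11→7 bottleneck 13, total now 17
augment #3: 2→1→10→7 bottleneck 12, total now 29
augment #4: 2→8→3→9→7 bottleneck 8, total now 37
augment #5: 2→1→12→0→9→7 bottleneck 10, total now 47

Maximum flow value: 47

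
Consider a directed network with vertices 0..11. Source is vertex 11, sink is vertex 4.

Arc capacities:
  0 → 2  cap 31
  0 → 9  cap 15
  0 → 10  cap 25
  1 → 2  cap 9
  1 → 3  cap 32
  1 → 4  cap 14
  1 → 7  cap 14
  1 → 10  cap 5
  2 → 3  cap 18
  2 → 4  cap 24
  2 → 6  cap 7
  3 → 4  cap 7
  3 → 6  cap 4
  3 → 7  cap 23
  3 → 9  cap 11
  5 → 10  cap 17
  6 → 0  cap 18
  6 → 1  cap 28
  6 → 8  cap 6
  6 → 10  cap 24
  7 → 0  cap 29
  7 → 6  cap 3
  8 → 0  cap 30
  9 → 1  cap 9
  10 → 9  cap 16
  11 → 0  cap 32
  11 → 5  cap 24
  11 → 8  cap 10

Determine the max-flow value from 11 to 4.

augment #1: 11→0→2→4 bottleneck 24, total now 24
augment #2: 11→0→2→3→4 bottleneck 7, total now 31
augment #3: 11→0→9→1→4 bottleneck 1, total now 32
augment #4: 11→5→10→9→1→4 bottleneck 8, total now 40

Maximum flow value: 40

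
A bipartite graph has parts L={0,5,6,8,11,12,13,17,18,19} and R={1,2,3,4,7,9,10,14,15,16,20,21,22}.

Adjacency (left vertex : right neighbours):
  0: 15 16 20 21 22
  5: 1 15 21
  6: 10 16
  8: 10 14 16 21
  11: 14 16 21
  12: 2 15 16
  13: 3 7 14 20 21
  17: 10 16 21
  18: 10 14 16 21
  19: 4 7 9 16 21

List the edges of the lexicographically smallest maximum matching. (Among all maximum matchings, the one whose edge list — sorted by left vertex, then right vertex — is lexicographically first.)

Lex-smallest maximum matching: {(0,15), (5,1), (6,10), (8,14), (11,16), (12,2), (13,3), (17,21), (19,4)}

|M| = 9 (so the lex-smallest maximum matching has 9 edges)
process left vertices in ascending order; for each, take the smallest-labelled available neighbour that still permits 9 edges overall, or leave it unmatched if none does
lex-smallest matching: {0-15, 5-1, 6-10, 8-14, 11-16, 12-2, 13-3, 17-21, 19-4}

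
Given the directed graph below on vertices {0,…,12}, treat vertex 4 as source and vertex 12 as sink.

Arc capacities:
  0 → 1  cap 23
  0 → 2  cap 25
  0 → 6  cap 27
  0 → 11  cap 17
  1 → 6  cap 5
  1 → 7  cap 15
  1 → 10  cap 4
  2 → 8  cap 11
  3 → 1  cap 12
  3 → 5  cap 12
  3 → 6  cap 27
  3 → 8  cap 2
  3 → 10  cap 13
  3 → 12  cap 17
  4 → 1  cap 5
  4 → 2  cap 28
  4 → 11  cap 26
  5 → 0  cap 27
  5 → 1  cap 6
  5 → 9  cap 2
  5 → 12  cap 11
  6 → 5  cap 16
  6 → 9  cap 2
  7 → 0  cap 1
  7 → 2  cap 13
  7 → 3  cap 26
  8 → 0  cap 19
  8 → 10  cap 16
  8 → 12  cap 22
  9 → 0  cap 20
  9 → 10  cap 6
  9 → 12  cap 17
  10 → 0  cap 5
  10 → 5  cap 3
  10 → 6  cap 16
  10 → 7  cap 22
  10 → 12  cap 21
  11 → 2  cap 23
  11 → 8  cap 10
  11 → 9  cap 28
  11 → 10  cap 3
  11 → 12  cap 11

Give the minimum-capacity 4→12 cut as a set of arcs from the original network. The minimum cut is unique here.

Min-cut arcs: {(2,8), (4,1), (4,11)} (total capacity 42)

augment #1: 4→11→12 push 11
augment #2: 4→1→10→12 push 4
augment #3: 4→2→8→12 push 11
augment #4: 4→11→8→12 push 10
augment #5: 4→11→9→12 push 5
augment #6: 4→1→6→5→12 push 1
max flow = 42; residual-reachable set from 4 gives S-side
cut edges (S→T): {(2,8), (4,1), (4,11)} total cap 42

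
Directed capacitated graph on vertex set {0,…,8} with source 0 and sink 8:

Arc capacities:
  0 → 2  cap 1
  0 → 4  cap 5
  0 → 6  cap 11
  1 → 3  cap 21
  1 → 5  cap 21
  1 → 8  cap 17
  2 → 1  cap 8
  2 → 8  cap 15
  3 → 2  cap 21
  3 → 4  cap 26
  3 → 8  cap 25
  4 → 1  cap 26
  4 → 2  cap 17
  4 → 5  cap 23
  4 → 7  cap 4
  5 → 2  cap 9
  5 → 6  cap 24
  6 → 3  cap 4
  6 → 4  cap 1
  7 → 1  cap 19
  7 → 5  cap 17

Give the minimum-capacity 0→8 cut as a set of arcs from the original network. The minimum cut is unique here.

Min-cut arcs: {(0,2), (0,4), (6,3), (6,4)} (total capacity 11)

augment #1: 0→2→8 push 1
augment #2: 0→4→1→8 push 5
augment #3: 0→6→3→8 push 4
augment #4: 0→6→4→1→8 push 1
max flow = 11; residual-reachable set from 0 gives S-side
cut edges (S→T): {(0,2), (0,4), (6,3), (6,4)} total cap 11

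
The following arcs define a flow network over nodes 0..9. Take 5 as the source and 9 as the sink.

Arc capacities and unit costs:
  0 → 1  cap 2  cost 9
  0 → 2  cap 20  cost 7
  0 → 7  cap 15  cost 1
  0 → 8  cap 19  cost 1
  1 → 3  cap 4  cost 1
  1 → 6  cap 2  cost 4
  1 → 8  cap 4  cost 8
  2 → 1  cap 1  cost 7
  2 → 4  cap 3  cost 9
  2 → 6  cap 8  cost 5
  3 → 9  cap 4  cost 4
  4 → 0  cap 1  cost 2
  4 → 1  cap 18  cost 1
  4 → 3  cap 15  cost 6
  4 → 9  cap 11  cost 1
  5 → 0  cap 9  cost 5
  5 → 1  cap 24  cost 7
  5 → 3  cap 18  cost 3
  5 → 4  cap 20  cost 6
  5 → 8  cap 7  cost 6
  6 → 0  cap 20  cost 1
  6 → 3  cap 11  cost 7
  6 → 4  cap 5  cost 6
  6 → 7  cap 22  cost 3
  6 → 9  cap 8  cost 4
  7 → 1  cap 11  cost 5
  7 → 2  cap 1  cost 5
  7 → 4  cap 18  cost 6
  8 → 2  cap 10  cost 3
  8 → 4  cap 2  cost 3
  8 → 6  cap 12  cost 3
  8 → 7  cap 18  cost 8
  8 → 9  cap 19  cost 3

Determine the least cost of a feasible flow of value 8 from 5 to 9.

shortest-cost path #1: 5→3→9 push 4 @ unit cost 7 (adds 28)
shortest-cost path #2: 5→4→9 push 4 @ unit cost 7 (adds 28)
total cost = 56

Minimum cost for 8 units: 56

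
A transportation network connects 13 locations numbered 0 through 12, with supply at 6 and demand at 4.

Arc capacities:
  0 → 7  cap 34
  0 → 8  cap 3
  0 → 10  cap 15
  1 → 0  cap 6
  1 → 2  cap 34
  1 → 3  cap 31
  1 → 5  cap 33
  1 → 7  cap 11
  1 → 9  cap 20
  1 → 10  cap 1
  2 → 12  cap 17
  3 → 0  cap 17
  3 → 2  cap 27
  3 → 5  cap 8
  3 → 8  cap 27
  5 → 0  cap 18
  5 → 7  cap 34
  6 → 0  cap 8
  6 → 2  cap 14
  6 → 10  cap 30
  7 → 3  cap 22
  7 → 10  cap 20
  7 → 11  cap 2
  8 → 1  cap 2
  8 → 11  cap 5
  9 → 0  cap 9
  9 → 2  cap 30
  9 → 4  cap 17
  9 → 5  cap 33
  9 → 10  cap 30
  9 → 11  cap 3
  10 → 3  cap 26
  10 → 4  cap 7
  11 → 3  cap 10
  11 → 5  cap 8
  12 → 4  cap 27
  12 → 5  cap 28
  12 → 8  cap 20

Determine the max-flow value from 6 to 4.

augment #1: 6→10→4 bottleneck 7, total now 7
augment #2: 6→2→12→4 bottleneck 14, total now 21
augment #3: 6→0→8→1→9→4 bottleneck 2, total now 23
augment #4: 6→10→3→2→12→4 bottleneck 3, total now 26

Maximum flow value: 26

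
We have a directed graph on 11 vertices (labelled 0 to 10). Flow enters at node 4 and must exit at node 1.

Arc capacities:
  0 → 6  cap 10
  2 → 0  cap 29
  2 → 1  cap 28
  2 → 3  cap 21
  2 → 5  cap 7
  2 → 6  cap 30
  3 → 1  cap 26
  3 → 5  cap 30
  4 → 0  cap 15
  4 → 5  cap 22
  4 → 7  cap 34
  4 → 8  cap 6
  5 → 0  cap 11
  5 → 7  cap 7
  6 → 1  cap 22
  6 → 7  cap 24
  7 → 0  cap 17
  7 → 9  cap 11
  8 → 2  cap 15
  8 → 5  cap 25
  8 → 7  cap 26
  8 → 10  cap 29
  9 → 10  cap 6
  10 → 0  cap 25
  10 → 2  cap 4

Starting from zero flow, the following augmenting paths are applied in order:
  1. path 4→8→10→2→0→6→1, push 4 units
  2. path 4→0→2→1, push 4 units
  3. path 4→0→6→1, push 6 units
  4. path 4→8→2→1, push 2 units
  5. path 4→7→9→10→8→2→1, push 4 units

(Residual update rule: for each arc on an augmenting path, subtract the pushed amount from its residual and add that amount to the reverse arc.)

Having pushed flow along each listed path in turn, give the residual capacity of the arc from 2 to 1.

Residual capacity of (2,1): 18

after path 1 (4→8→10→2→0→6→1, push 4): res(2,1)=28
after path 2 (4→0→2→1, push 4): res(2,1)=24
after path 3 (4→0→6→1, push 6): res(2,1)=24
after path 4 (4→8→2→1, push 2): res(2,1)=22
after path 5 (4→7→9→10→8→2→1, push 4): res(2,1)=18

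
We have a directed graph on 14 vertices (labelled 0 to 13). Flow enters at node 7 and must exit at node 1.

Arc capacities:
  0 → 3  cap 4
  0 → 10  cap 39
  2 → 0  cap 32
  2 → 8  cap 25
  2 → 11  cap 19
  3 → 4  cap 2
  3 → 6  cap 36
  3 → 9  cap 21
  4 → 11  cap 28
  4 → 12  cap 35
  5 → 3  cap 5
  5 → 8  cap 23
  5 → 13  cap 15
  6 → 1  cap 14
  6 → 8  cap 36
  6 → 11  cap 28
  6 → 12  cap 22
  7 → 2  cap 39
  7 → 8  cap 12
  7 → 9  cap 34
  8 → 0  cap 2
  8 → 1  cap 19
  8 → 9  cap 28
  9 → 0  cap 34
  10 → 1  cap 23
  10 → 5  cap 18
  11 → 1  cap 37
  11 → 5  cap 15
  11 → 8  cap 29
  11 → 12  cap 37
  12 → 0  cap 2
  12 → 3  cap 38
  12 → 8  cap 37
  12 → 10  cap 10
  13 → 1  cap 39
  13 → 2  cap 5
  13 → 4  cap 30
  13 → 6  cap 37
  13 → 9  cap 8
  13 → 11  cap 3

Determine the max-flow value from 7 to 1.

augment #1: 7→8→1 bottleneck 12, total now 12
augment #2: 7→2→8→1 bottleneck 7, total now 19
augment #3: 7→2→11→1 bottleneck 19, total now 38
augment #4: 7→2→0→10→1 bottleneck 13, total now 51
augment #5: 7→9→0→10→1 bottleneck 10, total now 61
augment #6: 7→9→0→3→6→1 bottleneck 4, total now 65
augment #7: 7→9→0→10→5→13→1 bottleneck 15, total now 80
augment #8: 7→9→0→10→5→3→6→1 bottleneck 1, total now 81

Maximum flow value: 81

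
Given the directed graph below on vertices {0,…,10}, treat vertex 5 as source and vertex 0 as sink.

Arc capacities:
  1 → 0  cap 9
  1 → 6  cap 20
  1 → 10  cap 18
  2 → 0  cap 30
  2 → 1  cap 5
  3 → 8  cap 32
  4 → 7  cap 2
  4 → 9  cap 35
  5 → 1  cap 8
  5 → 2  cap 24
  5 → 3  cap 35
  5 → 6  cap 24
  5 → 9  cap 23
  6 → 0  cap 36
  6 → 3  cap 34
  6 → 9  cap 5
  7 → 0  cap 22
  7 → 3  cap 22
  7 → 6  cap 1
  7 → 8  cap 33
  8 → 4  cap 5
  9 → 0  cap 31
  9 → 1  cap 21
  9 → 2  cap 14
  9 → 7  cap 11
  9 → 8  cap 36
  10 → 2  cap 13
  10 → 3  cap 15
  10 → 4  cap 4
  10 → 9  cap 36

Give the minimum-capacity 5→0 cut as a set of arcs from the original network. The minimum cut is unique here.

augment #1: 5→1→0 push 8
augment #2: 5→2→0 push 24
augment #3: 5→6→0 push 24
augment #4: 5→9→0 push 23
augment #5: 5→3→8→4→7→0 push 2
augment #6: 5→3→8→4→9→0 push 3
max flow = 84; residual-reachable set from 5 gives S-side
cut edges (S→T): {(5,1), (5,2), (5,6), (5,9), (8,4)} total cap 84

Min-cut arcs: {(5,1), (5,2), (5,6), (5,9), (8,4)} (total capacity 84)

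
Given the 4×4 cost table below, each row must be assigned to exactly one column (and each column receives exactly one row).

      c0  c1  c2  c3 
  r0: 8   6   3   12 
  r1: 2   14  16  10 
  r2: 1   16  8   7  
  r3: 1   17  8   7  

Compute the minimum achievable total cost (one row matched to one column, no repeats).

one of 2 optimal assignments: row0→col1 (cost 6), row1→col0 (cost 2), row2→col2 (cost 8), row3→col3 (cost 7)
total = 6 + 2 + 8 + 7 = 23

Minimum assignment cost: 23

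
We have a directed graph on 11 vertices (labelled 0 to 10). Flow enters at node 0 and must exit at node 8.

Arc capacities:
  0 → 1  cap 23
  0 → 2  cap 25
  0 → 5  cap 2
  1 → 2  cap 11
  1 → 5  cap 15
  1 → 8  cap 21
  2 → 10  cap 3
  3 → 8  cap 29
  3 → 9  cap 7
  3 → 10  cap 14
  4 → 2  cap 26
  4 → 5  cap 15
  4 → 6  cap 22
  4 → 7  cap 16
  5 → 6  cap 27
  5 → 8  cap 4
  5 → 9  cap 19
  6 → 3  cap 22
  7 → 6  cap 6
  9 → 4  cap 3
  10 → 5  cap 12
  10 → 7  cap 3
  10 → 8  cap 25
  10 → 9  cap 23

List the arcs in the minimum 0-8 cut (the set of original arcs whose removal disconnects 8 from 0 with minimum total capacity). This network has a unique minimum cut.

augment #1: 0→1→8 push 21
augment #2: 0→5→8 push 2
augment #3: 0→1→5→8 push 2
augment #4: 0→2→10→8 push 3
max flow = 28; residual-reachable set from 0 gives S-side
cut edges (S→T): {(0,1), (0,5), (2,10)} total cap 28

Min-cut arcs: {(0,1), (0,5), (2,10)} (total capacity 28)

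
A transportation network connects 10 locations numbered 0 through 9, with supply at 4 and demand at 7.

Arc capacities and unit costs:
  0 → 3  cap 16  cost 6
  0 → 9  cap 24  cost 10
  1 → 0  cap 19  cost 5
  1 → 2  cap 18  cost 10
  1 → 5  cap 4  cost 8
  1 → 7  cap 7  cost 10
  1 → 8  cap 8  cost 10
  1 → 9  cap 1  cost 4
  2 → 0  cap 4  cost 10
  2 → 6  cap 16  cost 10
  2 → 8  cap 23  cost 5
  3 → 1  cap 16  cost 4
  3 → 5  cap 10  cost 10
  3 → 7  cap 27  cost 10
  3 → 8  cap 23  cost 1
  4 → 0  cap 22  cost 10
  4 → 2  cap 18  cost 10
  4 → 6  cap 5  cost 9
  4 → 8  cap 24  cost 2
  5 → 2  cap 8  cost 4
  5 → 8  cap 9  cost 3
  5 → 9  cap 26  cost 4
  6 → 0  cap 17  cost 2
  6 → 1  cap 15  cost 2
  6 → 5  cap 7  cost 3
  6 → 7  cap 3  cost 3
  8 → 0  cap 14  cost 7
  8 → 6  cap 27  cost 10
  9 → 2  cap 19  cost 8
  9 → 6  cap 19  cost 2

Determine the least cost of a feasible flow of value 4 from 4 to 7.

Minimum cost for 4 units: 57

shortest-cost path #1: 4→6→7 push 3 @ unit cost 12 (adds 36)
shortest-cost path #2: 4→6→1→7 push 1 @ unit cost 21 (adds 21)
total cost = 57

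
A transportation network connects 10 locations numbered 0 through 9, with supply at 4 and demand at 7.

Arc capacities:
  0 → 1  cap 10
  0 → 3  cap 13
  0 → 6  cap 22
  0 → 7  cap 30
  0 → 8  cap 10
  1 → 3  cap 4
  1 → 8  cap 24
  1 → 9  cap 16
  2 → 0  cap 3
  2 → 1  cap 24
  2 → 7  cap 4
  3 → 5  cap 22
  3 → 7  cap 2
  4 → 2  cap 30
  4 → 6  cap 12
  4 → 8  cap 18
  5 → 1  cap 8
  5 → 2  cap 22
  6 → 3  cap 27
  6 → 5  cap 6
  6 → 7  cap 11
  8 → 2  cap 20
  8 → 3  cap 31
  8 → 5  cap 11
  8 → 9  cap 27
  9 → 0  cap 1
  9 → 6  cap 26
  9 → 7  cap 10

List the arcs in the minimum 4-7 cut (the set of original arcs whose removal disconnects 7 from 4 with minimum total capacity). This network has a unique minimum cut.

augment #1: 4→2→7 push 4
augment #2: 4→6→7 push 11
augment #3: 4→2→0→7 push 3
augment #4: 4→6→3→7 push 1
augment #5: 4→8→3→7 push 1
augment #6: 4→8→9→7 push 10
augment #7: 4→8→9→0→7 push 1
max flow = 31; residual-reachable set from 4 gives S-side
cut edges (S→T): {(2,0), (2,7), (3,7), (6,7), (9,0), (9,7)} total cap 31

Min-cut arcs: {(2,0), (2,7), (3,7), (6,7), (9,0), (9,7)} (total capacity 31)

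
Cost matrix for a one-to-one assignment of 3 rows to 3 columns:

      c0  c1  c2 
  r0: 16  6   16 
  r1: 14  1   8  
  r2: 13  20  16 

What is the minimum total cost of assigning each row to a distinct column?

Minimum assignment cost: 27

optimal assignment: row0→col1 (cost 6), row1→col2 (cost 8), row2→col0 (cost 13)
total = 6 + 8 + 13 = 27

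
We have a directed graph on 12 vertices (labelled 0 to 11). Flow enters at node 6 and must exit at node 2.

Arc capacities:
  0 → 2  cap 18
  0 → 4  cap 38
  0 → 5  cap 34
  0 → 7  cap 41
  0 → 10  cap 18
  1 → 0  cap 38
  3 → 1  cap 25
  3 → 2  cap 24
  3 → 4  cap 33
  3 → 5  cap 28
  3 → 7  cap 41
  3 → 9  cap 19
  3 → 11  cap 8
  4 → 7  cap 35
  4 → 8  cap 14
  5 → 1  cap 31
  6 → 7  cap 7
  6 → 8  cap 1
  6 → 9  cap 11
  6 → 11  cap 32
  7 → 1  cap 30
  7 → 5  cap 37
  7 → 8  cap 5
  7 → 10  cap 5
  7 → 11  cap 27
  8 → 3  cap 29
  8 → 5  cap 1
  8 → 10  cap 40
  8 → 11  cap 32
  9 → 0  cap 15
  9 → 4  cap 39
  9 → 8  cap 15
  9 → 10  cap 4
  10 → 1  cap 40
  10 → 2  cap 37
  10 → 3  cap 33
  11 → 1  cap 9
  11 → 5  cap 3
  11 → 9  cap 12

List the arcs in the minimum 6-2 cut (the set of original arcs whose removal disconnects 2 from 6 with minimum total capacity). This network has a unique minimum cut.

augment #1: 6→7→10→2 push 5
augment #2: 6→8→3→2 push 1
augment #3: 6→9→0→2 push 11
augment #4: 6→7→1→0→2 push 2
augment #5: 6→11→1→0→2 push 5
augment #6: 6→11→9→10→2 push 4
augment #7: 6→11→1→0→10→2 push 4
augment #8: 6→11→9→0→10→2 push 4
augment #9: 6→11→9→8→3→2 push 4
augment #10: 6→11→5→1→0→10→2 push 3
max flow = 43; residual-reachable set from 6 gives S-side
cut edges (S→T): {(6,7), (6,8), (6,9), (11,1), (11,5), (11,9)} total cap 43

Min-cut arcs: {(6,7), (6,8), (6,9), (11,1), (11,5), (11,9)} (total capacity 43)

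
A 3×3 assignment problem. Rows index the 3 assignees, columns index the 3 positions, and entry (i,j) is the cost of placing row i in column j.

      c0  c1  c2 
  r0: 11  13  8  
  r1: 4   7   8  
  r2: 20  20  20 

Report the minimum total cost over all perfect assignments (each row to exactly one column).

Minimum assignment cost: 32

optimal assignment: row0→col2 (cost 8), row1→col0 (cost 4), row2→col1 (cost 20)
total = 8 + 4 + 20 = 32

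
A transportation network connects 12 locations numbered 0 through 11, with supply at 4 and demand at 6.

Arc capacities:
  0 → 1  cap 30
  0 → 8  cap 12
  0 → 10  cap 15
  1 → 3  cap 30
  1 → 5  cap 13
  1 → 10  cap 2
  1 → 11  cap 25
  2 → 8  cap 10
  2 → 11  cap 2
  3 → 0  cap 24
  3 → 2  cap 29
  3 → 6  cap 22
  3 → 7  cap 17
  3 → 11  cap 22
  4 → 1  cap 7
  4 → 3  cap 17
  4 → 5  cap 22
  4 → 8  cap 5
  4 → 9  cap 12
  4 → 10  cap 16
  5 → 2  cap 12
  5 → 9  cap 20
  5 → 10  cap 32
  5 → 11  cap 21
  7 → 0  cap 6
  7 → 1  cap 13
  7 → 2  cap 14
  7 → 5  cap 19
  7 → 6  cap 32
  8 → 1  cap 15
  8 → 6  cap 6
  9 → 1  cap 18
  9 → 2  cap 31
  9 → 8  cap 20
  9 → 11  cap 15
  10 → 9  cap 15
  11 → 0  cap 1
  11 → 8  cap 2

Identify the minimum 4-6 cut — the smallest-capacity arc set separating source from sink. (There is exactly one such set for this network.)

augment #1: 4→3→6 push 17
augment #2: 4→8→6 push 5
augment #3: 4→1→3→6 push 5
augment #4: 4→9→8→6 push 1
augment #5: 4→1→3→7→6 push 2
augment #6: 4→9→1→3→7→6 push 11
augment #7: 4→5→9→1→3→7→6 push 4
max flow = 45; residual-reachable set from 4 gives S-side
cut edges (S→T): {(3,6), (3,7), (8,6)} total cap 45

Min-cut arcs: {(3,6), (3,7), (8,6)} (total capacity 45)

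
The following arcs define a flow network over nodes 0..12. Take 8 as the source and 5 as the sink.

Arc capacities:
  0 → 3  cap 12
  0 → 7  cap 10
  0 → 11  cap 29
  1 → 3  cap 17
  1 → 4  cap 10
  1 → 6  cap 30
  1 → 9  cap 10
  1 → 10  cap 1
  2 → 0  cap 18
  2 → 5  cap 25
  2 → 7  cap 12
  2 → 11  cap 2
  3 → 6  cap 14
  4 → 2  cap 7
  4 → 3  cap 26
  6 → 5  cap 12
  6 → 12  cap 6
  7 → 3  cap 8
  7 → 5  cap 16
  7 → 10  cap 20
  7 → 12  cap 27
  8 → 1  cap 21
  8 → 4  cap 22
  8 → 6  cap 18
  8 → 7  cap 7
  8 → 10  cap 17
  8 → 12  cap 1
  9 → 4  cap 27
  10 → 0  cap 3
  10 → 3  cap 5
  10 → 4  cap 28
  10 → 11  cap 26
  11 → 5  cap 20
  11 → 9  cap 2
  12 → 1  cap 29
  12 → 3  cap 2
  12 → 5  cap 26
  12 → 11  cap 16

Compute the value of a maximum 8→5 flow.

augment #1: 8→6→5 bottleneck 12, total now 12
augment #2: 8→7→5 bottleneck 7, total now 19
augment #3: 8→12→5 bottleneck 1, total now 20
augment #4: 8→4→2→5 bottleneck 7, total now 27
augment #5: 8→6→12→5 bottleneck 6, total now 33
augment #6: 8→10→11→5 bottleneck 17, total now 50
augment #7: 8→1→10→11→5 bottleneck 1, total now 51

Maximum flow value: 51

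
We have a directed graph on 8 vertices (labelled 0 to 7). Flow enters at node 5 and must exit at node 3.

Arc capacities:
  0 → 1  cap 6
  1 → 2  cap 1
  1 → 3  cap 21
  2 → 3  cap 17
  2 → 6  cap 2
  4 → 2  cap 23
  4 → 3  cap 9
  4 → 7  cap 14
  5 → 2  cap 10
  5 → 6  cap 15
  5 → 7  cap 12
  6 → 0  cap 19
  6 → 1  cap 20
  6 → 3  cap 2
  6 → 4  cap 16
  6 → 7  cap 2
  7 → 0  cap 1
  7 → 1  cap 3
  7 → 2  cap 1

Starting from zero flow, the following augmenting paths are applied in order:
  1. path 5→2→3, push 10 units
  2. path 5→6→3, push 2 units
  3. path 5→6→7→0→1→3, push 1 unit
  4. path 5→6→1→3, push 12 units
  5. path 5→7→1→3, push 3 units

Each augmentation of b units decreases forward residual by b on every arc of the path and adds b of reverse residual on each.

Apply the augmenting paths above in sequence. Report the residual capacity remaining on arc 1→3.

after path 1 (5→2→3, push 10): res(1,3)=21
after path 2 (5→6→3, push 2): res(1,3)=21
after path 3 (5→6→7→0→1→3, push 1): res(1,3)=20
after path 4 (5→6→1→3, push 12): res(1,3)=8
after path 5 (5→7→1→3, push 3): res(1,3)=5

Residual capacity of (1,3): 5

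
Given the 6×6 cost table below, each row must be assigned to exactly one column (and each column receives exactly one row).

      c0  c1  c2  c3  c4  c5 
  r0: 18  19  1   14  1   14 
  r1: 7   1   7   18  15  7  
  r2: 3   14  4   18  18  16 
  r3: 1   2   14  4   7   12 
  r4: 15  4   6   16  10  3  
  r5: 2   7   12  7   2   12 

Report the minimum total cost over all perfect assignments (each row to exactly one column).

Minimum assignment cost: 14

optimal assignment: row0→col2 (cost 1), row1→col1 (cost 1), row2→col0 (cost 3), row3→col3 (cost 4), row4→col5 (cost 3), row5→col4 (cost 2)
total = 1 + 1 + 3 + 4 + 3 + 2 = 14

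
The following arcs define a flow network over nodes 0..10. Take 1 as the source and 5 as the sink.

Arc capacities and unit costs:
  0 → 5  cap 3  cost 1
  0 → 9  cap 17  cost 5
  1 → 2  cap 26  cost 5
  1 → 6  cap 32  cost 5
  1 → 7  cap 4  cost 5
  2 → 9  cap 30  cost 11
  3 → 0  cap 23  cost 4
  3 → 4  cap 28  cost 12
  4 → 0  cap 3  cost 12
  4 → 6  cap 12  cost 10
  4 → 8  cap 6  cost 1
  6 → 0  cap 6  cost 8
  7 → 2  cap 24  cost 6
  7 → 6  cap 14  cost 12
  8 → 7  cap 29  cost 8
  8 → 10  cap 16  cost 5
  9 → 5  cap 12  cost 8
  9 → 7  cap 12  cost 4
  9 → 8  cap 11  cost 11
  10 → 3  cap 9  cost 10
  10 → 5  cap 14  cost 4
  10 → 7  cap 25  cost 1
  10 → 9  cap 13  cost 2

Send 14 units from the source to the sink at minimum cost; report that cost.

shortest-cost path #1: 1→6→0→5 push 3 @ unit cost 14 (adds 42)
shortest-cost path #2: 1→2→9→5 push 11 @ unit cost 24 (adds 264)
total cost = 306

Minimum cost for 14 units: 306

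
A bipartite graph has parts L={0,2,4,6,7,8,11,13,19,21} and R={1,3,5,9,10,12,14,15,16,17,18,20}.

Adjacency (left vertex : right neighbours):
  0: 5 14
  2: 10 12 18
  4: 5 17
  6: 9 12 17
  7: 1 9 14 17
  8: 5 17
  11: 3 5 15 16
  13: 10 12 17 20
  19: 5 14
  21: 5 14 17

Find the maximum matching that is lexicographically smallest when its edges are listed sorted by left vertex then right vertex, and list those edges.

|M| = 8 (so the lex-smallest maximum matching has 8 edges)
process left vertices in ascending order; for each, take the smallest-labelled available neighbour that still permits 8 edges overall, or leave it unmatched if none does
lex-smallest matching: {0-5, 2-10, 4-17, 6-9, 7-1, 11-3, 13-12, 19-14}

Lex-smallest maximum matching: {(0,5), (2,10), (4,17), (6,9), (7,1), (11,3), (13,12), (19,14)}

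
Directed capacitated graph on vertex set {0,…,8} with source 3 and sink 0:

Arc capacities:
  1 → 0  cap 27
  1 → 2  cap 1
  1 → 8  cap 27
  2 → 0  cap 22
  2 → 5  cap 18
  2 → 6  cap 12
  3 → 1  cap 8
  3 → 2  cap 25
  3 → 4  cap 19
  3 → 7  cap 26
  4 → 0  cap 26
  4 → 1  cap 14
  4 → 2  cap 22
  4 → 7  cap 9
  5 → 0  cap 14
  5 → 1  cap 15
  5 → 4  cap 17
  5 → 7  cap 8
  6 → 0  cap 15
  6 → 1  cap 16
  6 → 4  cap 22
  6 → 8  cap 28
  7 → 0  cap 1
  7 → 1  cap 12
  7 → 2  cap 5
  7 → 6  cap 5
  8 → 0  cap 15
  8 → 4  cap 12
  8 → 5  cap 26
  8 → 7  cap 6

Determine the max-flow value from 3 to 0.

Maximum flow value: 75

augment #1: 3→1→0 bottleneck 8, total now 8
augment #2: 3→2→0 bottleneck 22, total now 30
augment #3: 3→4→0 bottleneck 19, total now 49
augment #4: 3→7→0 bottleneck 1, total now 50
augment #5: 3→2→5→0 bottleneck 3, total now 53
augment #6: 3→7→1→0 bottleneck 12, total now 65
augment #7: 3→7→6→0 bottleneck 5, total now 70
augment #8: 3→7→2→5→0 bottleneck 5, total now 75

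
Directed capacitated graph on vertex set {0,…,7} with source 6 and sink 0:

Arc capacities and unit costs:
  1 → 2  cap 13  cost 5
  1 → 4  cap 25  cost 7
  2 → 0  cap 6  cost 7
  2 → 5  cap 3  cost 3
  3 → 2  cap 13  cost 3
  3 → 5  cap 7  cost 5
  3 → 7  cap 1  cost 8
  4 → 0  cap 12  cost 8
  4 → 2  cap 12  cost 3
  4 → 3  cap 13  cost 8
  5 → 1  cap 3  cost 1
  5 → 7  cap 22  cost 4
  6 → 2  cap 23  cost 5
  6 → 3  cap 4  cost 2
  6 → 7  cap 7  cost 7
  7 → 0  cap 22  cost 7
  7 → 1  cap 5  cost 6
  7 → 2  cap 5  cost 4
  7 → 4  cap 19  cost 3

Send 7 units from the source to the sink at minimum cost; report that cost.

Minimum cost for 7 units: 86

shortest-cost path #1: 6→2→0 push 6 @ unit cost 12 (adds 72)
shortest-cost path #2: 6→7→0 push 1 @ unit cost 14 (adds 14)
total cost = 86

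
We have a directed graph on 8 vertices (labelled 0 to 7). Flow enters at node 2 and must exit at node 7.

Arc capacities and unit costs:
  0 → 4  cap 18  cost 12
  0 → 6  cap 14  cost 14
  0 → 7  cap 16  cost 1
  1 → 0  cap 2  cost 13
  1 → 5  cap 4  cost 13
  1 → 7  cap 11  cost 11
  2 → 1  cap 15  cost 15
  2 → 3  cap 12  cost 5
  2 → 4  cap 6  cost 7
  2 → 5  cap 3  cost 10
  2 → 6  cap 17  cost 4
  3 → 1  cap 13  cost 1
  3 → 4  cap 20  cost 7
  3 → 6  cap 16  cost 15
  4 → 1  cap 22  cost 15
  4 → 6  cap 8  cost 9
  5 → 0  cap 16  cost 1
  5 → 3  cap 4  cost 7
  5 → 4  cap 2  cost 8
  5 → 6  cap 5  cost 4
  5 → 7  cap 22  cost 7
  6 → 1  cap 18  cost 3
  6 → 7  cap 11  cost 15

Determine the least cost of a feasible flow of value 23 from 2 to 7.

shortest-cost path #1: 2→5→0→7 push 3 @ unit cost 12 (adds 36)
shortest-cost path #2: 2→3→1→7 push 11 @ unit cost 17 (adds 187)
shortest-cost path #3: 2→6→7 push 9 @ unit cost 19 (adds 171)
total cost = 394

Minimum cost for 23 units: 394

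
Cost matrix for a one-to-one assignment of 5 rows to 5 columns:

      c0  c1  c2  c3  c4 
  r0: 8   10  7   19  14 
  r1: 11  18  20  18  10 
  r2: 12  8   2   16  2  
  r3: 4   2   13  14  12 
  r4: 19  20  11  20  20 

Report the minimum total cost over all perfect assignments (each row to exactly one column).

optimal assignment: row0→col0 (cost 8), row1→col3 (cost 18), row2→col4 (cost 2), row3→col1 (cost 2), row4→col2 (cost 11)
total = 8 + 18 + 2 + 2 + 11 = 41

Minimum assignment cost: 41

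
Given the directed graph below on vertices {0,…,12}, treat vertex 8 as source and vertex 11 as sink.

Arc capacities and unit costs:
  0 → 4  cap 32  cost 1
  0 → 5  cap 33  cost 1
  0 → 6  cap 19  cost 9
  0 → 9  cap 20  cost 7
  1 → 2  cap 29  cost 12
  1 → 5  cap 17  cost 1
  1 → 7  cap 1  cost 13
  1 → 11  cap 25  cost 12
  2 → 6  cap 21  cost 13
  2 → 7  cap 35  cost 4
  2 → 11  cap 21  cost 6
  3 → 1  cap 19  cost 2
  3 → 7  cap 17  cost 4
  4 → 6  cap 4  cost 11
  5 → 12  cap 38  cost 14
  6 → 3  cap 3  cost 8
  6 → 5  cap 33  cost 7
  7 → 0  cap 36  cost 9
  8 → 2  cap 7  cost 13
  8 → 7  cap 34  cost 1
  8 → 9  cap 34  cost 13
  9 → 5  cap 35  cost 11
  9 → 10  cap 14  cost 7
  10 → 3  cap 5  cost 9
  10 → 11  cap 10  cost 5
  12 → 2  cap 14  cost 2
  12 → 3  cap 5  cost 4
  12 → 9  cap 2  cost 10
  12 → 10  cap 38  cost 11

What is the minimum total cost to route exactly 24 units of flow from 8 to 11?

shortest-cost path #1: 8→2→11 push 7 @ unit cost 19 (adds 133)
shortest-cost path #2: 8→9→10→11 push 10 @ unit cost 25 (adds 250)
shortest-cost path #3: 8→7→0→5→12→2→11 push 7 @ unit cost 33 (adds 231)
total cost = 614

Minimum cost for 24 units: 614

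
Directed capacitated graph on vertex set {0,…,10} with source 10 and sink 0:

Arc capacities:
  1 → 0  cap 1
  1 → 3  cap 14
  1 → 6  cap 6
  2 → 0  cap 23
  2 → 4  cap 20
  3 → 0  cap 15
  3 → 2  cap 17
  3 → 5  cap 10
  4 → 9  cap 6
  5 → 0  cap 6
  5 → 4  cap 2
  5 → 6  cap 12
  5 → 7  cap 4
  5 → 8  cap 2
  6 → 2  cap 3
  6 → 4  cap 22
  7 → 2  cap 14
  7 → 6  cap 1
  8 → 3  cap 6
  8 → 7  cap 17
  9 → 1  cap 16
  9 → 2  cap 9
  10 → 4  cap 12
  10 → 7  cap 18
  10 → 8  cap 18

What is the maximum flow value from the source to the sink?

Maximum flow value: 27

augment #1: 10→7→2→0 bottleneck 14, total now 14
augment #2: 10→8→3→0 bottleneck 6, total now 20
augment #3: 10→4→9→1→0 bottleneck 1, total now 21
augment #4: 10→4→9→2→0 bottleneck 5, total now 26
augment #5: 10→7→6→2→0 bottleneck 1, total now 27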